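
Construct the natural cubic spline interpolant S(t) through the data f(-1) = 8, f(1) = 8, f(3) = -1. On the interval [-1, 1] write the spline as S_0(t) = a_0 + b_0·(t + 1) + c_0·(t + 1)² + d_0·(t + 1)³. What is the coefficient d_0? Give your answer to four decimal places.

-0.2813

Let M_i = S''(x_i). Step sizes h_i = 2, 2; slopes of the chords Δ_i = (y_(i+1) - y_i)/h_i = 0, -9/2.
  2·M_0 + 8·M_1 + 2·M_2 = 6(Δ_1 - Δ_0) = -27
Natural end conditions: M_0 = M_2 = 0.
Solving: M_0 = 0, M_1 = -27/8, M_2 = 0.
On [-1, 1], with S_0(t) = a_0 + b_0·(t + 1) + c_0·(t + 1)² + d_0·(t + 1)³: c_0 = M_0/2 = 0, d_0 = (M_1 - M_0)/(6h_0) = -9/32, b_0 = Δ_0 - h_0(2M_0 + M_1)/6 = 9/8.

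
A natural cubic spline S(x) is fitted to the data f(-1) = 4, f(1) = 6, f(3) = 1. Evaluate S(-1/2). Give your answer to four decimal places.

Let M_i = S''(x_i). Step sizes h_i = 2, 2; slopes of the chords Δ_i = (y_(i+1) - y_i)/h_i = 1, -5/2.
  2·M_0 + 8·M_1 + 2·M_2 = 6(Δ_1 - Δ_0) = -21
Natural end conditions: M_0 = M_2 = 0.
Solving: M_0 = 0, M_1 = -21/8, M_2 = 0.
On [-1, 1], S(x) = 4 + 15/8·(x + 1) + 0·(x + 1)² - 7/32·(x + 1)³.
With (x + 1) = 1/2: S(-1/2) = 1257/256.

4.9102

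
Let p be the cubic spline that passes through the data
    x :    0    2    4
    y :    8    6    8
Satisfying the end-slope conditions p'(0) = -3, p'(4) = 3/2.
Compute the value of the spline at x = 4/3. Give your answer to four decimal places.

Let σ_i = p''(x_i). Step sizes h_i = 2, 2; slopes of the chords Δ_i = (y_(i+1) - y_i)/h_i = -1, 1.
  2·σ_0 + 8·σ_1 + 2·σ_2 = 6(Δ_1 - Δ_0) = 12
Clamped end conditions give two more equations: 2h_0·σ_0 + h_0·σ_1 = 6(Δ_0 - p'(0)) = 12 and h_1·σ_1 + 2h_1·σ_2 = 6(p'(4) - Δ_1) = 3.
Solving: σ_0 = 21/8, σ_1 = 3/4, σ_2 = 3/8.
On [0, 2], p(x) = 8 - 3·x + 21/16·x² - 5/32·x³.
With x = 4/3: p(4/3) = 161/27.

5.9630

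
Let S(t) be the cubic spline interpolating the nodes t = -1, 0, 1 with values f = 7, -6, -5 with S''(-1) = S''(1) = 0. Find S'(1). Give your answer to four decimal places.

4.5000

Put M_i = S'' at the i-th knot. Here h = (1, 1) and Δ = (-13, 1), so the interior equations h_(i-1)·M_(i-1) + 2(h_(i-1)+h_i)·M_i + h_i·M_(i+1) = 6(Δ_i − Δ_(i-1)) read
  1·M_0 + 4·M_1 + 1·M_2 = 6(Δ_1 - Δ_0) = 84
Natural end conditions: M_0 = M_2 = 0.
Forward elimination and back-substitution give M_0 = 0, M_1 = 21, M_2 = 0.
On [0, 1], S'(t) = b_1 + 2c_1·t + 3d_1·t² with b_1 = Δ_1 - h_1(2M_1 + M_2)/6 = -6, c_1 = M_1/2 = 21/2, d_1 = (M_2 - M_1)/(6h_1) = -7/2. So S'(1) = 9/2.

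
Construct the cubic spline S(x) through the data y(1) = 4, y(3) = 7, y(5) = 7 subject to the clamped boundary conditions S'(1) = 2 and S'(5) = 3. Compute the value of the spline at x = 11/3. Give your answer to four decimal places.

With M_i denoting the second derivative at x_i, h_i = 2, 2, and Δ_i = (y_(i+1) − y_i)/h_i = 3/2, 0:
  2·M_0 + 8·M_1 + 2·M_2 = 6(Δ_1 - Δ_0) = -9
Clamped end conditions give two more equations: 2h_0·M_0 + h_0·M_1 = 6(Δ_0 - S'(1)) = -3 and h_1·M_1 + 2h_1·M_2 = 6(S'(5) - Δ_1) = 18.
Solving the tridiagonal system: M_0 = 5/8, M_1 = -11/4, M_2 = 47/8.
On [3, 5], S(x) = 7 - 1/8·(x - 3) - 11/8·(x - 3)² + 23/32·(x - 3)³.
With (x - 3) = 2/3: S(11/3) = 176/27.

6.5185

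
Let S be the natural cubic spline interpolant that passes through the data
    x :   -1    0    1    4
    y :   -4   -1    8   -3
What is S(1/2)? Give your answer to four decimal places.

Put m_i = S'' at the i-th knot. Here h = (1, 1, 3) and Δ = (3, 9, -11/3), so the interior equations h_(i-1)·m_(i-1) + 2(h_(i-1)+h_i)·m_i + h_i·m_(i+1) = 6(Δ_i − Δ_(i-1)) read
  1·m_0 + 4·m_1 + 1·m_2 = 6(Δ_1 - Δ_0) = 36
  1·m_1 + 8·m_2 + 3·m_3 = 6(Δ_2 - Δ_1) = -76
Natural end conditions: m_0 = m_3 = 0.
Solving the tridiagonal system: m_0 = 0, m_1 = 364/31, m_2 = -340/31, m_3 = 0.
On [0, 1], S(x) = -1 + 643/93·x + 182/31·x² - 352/93·x³.
With x = 1/2: S(1/2) = 107/31.

3.4516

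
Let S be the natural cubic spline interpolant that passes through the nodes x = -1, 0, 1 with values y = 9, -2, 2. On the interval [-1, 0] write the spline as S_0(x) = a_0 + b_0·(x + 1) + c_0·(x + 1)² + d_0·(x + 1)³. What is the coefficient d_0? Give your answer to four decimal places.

3.7500

Put σ_i = S'' at the i-th knot. Here h = (1, 1) and Δ = (-11, 4), so the interior equations h_(i-1)·σ_(i-1) + 2(h_(i-1)+h_i)·σ_i + h_i·σ_(i+1) = 6(Δ_i − Δ_(i-1)) read
  1·σ_0 + 4·σ_1 + 1·σ_2 = 6(Δ_1 - Δ_0) = 90
Natural end conditions: σ_0 = σ_2 = 0.
Solving the tridiagonal system: σ_0 = 0, σ_1 = 45/2, σ_2 = 0.
On [-1, 0], with S_0(x) = a_0 + b_0·(x + 1) + c_0·(x + 1)² + d_0·(x + 1)³: c_0 = σ_0/2 = 0, d_0 = (σ_1 - σ_0)/(6h_0) = 15/4, b_0 = Δ_0 - h_0(2σ_0 + σ_1)/6 = -59/4.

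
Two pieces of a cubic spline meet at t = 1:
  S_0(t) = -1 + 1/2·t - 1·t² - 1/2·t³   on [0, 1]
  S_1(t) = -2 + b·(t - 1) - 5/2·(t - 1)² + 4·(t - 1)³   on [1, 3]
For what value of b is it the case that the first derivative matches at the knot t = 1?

S_0'(t) = 1/2 - 2·t - 3/2·t², so S_0'(1) = -3. On the right, S_1'(1) = b, so b = -3.

-3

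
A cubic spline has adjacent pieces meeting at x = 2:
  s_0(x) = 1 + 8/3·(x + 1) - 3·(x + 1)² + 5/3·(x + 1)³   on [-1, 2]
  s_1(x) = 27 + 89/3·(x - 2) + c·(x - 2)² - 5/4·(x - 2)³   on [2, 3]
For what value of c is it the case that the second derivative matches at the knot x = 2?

s_0''(x) = -6 + 10·(x + 1), so s_0''(2) = 24. On the right, s_1''(2) = 2c, so c = 12.

12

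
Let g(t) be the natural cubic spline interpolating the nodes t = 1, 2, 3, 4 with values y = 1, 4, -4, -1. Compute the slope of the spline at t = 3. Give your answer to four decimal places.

-4.3333

Write σ_i for g''(x_i). With h_i = 1, 1, 1 and divided differences Δ_i = 3, -8, 3, the continuity of g' gives the tridiagonal system
  1·σ_0 + 4·σ_1 + 1·σ_2 = 6(Δ_1 - Δ_0) = -66
  1·σ_1 + 4·σ_2 + 1·σ_3 = 6(Δ_2 - Δ_1) = 66
Natural end conditions: σ_0 = σ_3 = 0.
Solving the tridiagonal system: σ_0 = 0, σ_1 = -22, σ_2 = 22, σ_3 = 0.
On [3, 4], g'(t) = b_2 + 2c_2·(t - 3) + 3d_2·(t - 3)² with b_2 = Δ_2 - h_2(2σ_2 + σ_3)/6 = -13/3, c_2 = σ_2/2 = 11, d_2 = (σ_3 - σ_2)/(6h_2) = -11/3. So g'(3) = -13/3.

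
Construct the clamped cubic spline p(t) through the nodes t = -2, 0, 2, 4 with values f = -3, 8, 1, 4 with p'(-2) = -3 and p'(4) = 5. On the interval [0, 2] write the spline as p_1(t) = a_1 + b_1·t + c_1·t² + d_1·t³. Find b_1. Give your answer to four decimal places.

3.1333

Put M_i = p'' at the i-th knot. Here h = (2, 2, 2) and Δ = (11/2, -7/2, 3/2), so the interior equations h_(i-1)·M_(i-1) + 2(h_(i-1)+h_i)·M_i + h_i·M_(i+1) = 6(Δ_i − Δ_(i-1)) read
  2·M_0 + 8·M_1 + 2·M_2 = 6(Δ_1 - Δ_0) = -54
  2·M_1 + 8·M_2 + 2·M_3 = 6(Δ_2 - Δ_1) = 30
Clamped end conditions give two more equations: 2h_0·M_0 + h_0·M_1 = 6(Δ_0 - p'(-2)) = 51 and h_2·M_2 + 2h_2·M_3 = 6(p'(4) - Δ_2) = 21.
Solving the tridiagonal system: M_0 = 581/30, M_1 = -397/30, M_2 = 197/30, M_3 = 59/30.
On [0, 2], with p_1(t) = a_1 + b_1·t + c_1·t² + d_1·t³: c_1 = M_1/2 = -397/60, d_1 = (M_2 - M_1)/(6h_1) = 33/20, b_1 = Δ_1 - h_1(2M_1 + M_2)/6 = 47/15.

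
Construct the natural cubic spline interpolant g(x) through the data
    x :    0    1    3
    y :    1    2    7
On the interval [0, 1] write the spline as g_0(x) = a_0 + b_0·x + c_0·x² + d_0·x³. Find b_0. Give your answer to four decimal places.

With σ_i denoting the second derivative at x_i, h_i = 1, 2, and Δ_i = (y_(i+1) − y_i)/h_i = 1, 5/2:
  1·σ_0 + 6·σ_1 + 2·σ_2 = 6(Δ_1 - Δ_0) = 9
Natural end conditions: σ_0 = σ_2 = 0.
Solving: σ_0 = 0, σ_1 = 3/2, σ_2 = 0.
On [0, 1], with g_0(x) = a_0 + b_0·x + c_0·x² + d_0·x³: c_0 = σ_0/2 = 0, d_0 = (σ_1 - σ_0)/(6h_0) = 1/4, b_0 = Δ_0 - h_0(2σ_0 + σ_1)/6 = 3/4.

0.7500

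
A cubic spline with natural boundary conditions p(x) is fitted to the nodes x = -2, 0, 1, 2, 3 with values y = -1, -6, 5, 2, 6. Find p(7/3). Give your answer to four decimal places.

Let M_i = p''(x_i). Step sizes h_i = 2, 1, 1, 1; slopes of the chords Δ_i = (y_(i+1) - y_i)/h_i = -5/2, 11, -3, 4.
  2·M_0 + 6·M_1 + 1·M_2 = 6(Δ_1 - Δ_0) = 81
  1·M_1 + 4·M_2 + 1·M_3 = 6(Δ_2 - Δ_1) = -84
  1·M_2 + 4·M_3 + 1·M_4 = 6(Δ_3 - Δ_2) = 42
Natural end conditions: M_0 = M_4 = 0.
Hence M_0 = 0, M_1 = 1593/86, M_2 = -1296/43, M_3 = 1551/86, M_4 = 0.
On [2, 3], p(x) = 2 - 173/86·(x - 2) + 1551/172·(x - 2)² - 517/172·(x - 2)³.
With (x - 2) = 1/3: p(7/3) = 5155/2322.

2.2201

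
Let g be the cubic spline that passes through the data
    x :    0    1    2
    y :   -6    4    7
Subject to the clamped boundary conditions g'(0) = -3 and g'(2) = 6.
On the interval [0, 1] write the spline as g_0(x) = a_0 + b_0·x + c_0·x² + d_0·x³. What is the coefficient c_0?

Let m_i = g''(x_i). Step sizes h_i = 1, 1; slopes of the chords Δ_i = (y_(i+1) - y_i)/h_i = 10, 3.
  1·m_0 + 4·m_1 + 1·m_2 = 6(Δ_1 - Δ_0) = -42
Clamped end conditions give two more equations: 2h_0·m_0 + h_0·m_1 = 6(Δ_0 - g'(0)) = 78 and h_1·m_1 + 2h_1·m_2 = 6(g'(2) - Δ_1) = 18.
Solving: m_0 = 54, m_1 = -30, m_2 = 24.
On [0, 1], with g_0(x) = a_0 + b_0·x + c_0·x² + d_0·x³: c_0 = m_0/2 = 27, d_0 = (m_1 - m_0)/(6h_0) = -14, b_0 = Δ_0 - h_0(2m_0 + m_1)/6 = -3.

27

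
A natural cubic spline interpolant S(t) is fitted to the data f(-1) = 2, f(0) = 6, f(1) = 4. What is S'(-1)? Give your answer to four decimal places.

With σ_i denoting the second derivative at x_i, h_i = 1, 1, and Δ_i = (y_(i+1) − y_i)/h_i = 4, -2:
  1·σ_0 + 4·σ_1 + 1·σ_2 = 6(Δ_1 - Δ_0) = -36
Natural end conditions: σ_0 = σ_2 = 0.
Forward elimination and back-substitution give σ_0 = 0, σ_1 = -9, σ_2 = 0.
On [-1, 0], S'(t) = b_0 + 2c_0·(t + 1) + 3d_0·(t + 1)² with b_0 = Δ_0 - h_0(2σ_0 + σ_1)/6 = 11/2, c_0 = σ_0/2 = 0, d_0 = (σ_1 - σ_0)/(6h_0) = -3/2. So S'(-1) = 11/2.

5.5000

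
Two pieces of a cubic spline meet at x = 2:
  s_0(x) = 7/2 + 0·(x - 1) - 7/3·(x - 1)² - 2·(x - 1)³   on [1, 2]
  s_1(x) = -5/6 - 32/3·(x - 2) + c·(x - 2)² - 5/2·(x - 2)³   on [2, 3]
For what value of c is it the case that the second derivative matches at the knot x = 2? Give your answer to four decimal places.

-8.3333

s_0''(x) = -14/3 - 12·(x - 1), so s_0''(2) = -50/3. On the right, s_1''(2) = 2c, so c = -25/3.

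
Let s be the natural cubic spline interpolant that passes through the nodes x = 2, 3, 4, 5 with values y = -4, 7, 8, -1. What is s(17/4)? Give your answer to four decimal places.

With M_i denoting the second derivative at x_i, h_i = 1, 1, 1, and Δ_i = (y_(i+1) − y_i)/h_i = 11, 1, -9:
  1·M_0 + 4·M_1 + 1·M_2 = 6(Δ_1 - Δ_0) = -60
  1·M_1 + 4·M_2 + 1·M_3 = 6(Δ_2 - Δ_1) = -60
Natural end conditions: M_0 = M_3 = 0.
Solving the tridiagonal system: M_0 = 0, M_1 = -12, M_2 = -12, M_3 = 0.
On [4, 5], s(x) = 8 - 5·(x - 4) - 6·(x - 4)² + 2·(x - 4)³.
With (x - 4) = 1/4: s(17/4) = 205/32.

6.4063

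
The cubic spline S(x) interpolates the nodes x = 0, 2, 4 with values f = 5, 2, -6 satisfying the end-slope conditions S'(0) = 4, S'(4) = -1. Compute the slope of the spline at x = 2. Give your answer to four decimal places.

Write m_i for S''(x_i). With h_i = 2, 2 and divided differences Δ_i = -3/2, -4, the continuity of S' gives the tridiagonal system
  2·m_0 + 8·m_1 + 2·m_2 = 6(Δ_1 - Δ_0) = -15
Clamped end conditions give two more equations: 2h_0·m_0 + h_0·m_1 = 6(Δ_0 - S'(0)) = -33 and h_1·m_1 + 2h_1·m_2 = 6(S'(4) - Δ_1) = 18.
Hence m_0 = -61/8, m_1 = -5/4, m_2 = 41/8.
On [2, 4], S'(x) = b_1 + 2c_1·(x - 2) + 3d_1·(x - 2)² with b_1 = Δ_1 - h_1(2m_1 + m_2)/6 = -39/8, c_1 = m_1/2 = -5/8, d_1 = (m_2 - m_1)/(6h_1) = 17/32. So S'(2) = -39/8.

-4.8750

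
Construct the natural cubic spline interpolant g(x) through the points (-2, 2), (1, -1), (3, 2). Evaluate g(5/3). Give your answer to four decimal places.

With M_i denoting the second derivative at x_i, h_i = 3, 2, and Δ_i = (y_(i+1) − y_i)/h_i = -1, 3/2:
  3·M_0 + 10·M_1 + 2·M_2 = 6(Δ_1 - Δ_0) = 15
Natural end conditions: M_0 = M_2 = 0.
Hence M_0 = 0, M_1 = 3/2, M_2 = 0.
On [1, 3], g(x) = -1 + 1/2·(x - 1) + 3/4·(x - 1)² - 1/8·(x - 1)³.
With (x - 1) = 2/3: g(5/3) = -10/27.

-0.3704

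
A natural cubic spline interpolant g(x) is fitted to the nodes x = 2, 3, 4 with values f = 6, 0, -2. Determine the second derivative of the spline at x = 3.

6

Let M_i = g''(x_i). Step sizes h_i = 1, 1; slopes of the chords Δ_i = (y_(i+1) - y_i)/h_i = -6, -2.
  1·M_0 + 4·M_1 + 1·M_2 = 6(Δ_1 - Δ_0) = 24
Natural end conditions: M_0 = M_2 = 0.
Forward elimination and back-substitution give M_0 = 0, M_1 = 6, M_2 = 0.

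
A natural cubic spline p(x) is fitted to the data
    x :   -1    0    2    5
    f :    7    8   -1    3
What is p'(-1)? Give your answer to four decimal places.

Write M_i for p''(x_i). With h_i = 1, 2, 3 and divided differences Δ_i = 1, -9/2, 4/3, the continuity of p' gives the tridiagonal system
  1·M_0 + 6·M_1 + 2·M_2 = 6(Δ_1 - Δ_0) = -33
  2·M_1 + 10·M_2 + 3·M_3 = 6(Δ_2 - Δ_1) = 35
Natural end conditions: M_0 = M_3 = 0.
Hence M_0 = 0, M_1 = -50/7, M_2 = 69/14, M_3 = 0.
On [-1, 0], p'(x) = b_0 + 2c_0·(x + 1) + 3d_0·(x + 1)² with b_0 = Δ_0 - h_0(2M_0 + M_1)/6 = 46/21, c_0 = M_0/2 = 0, d_0 = (M_1 - M_0)/(6h_0) = -25/21. So p'(-1) = 46/21.

2.1905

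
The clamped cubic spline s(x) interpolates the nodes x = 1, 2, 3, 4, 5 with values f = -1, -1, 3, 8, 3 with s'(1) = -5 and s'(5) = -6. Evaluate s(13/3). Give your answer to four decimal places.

Let M_i = s''(x_i). Step sizes h_i = 1, 1, 1, 1; slopes of the chords Δ_i = (y_(i+1) - y_i)/h_i = 0, 4, 5, -5.
  1·M_0 + 4·M_1 + 1·M_2 = 6(Δ_1 - Δ_0) = 24
  1·M_1 + 4·M_2 + 1·M_3 = 6(Δ_2 - Δ_1) = 6
  1·M_2 + 4·M_3 + 1·M_4 = 6(Δ_3 - Δ_2) = -60
Clamped end conditions give two more equations: 2h_0·M_0 + h_0·M_1 = 6(Δ_0 - s'(1)) = 30 and h_3·M_3 + 2h_3·M_4 = 6(s'(5) - Δ_3) = -6.
Solving the tridiagonal system: M_0 = 407/28, M_1 = 13/14, M_2 = 23/4, M_3 = -251/14, M_4 = 167/28.
On [4, 5], s(x) = 8 - 1/56·(x - 4) - 251/28·(x - 4)² + 223/56·(x - 4)³.
With (x - 4) = 1/3: s(13/3) = 2701/378.

7.1455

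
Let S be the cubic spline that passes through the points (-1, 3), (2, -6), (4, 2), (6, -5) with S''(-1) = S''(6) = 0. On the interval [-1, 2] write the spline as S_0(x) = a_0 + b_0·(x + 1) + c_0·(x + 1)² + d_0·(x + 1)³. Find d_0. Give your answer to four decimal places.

0.3114

With m_i denoting the second derivative at x_i, h_i = 3, 2, 2, and Δ_i = (y_(i+1) − y_i)/h_i = -3, 4, -7/2:
  3·m_0 + 10·m_1 + 2·m_2 = 6(Δ_1 - Δ_0) = 42
  2·m_1 + 8·m_2 + 2·m_3 = 6(Δ_2 - Δ_1) = -45
Natural end conditions: m_0 = m_3 = 0.
Solving the tridiagonal system: m_0 = 0, m_1 = 213/38, m_2 = -267/38, m_3 = 0.
On [-1, 2], with S_0(x) = a_0 + b_0·(x + 1) + c_0·(x + 1)² + d_0·(x + 1)³: c_0 = m_0/2 = 0, d_0 = (m_1 - m_0)/(6h_0) = 71/228, b_0 = Δ_0 - h_0(2m_0 + m_1)/6 = -441/76.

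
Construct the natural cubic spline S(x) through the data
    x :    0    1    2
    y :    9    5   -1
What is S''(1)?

Let m_i = S''(x_i). Step sizes h_i = 1, 1; slopes of the chords Δ_i = (y_(i+1) - y_i)/h_i = -4, -6.
  1·m_0 + 4·m_1 + 1·m_2 = 6(Δ_1 - Δ_0) = -12
Natural end conditions: m_0 = m_2 = 0.
Forward elimination and back-substitution give m_0 = 0, m_1 = -3, m_2 = 0.

-3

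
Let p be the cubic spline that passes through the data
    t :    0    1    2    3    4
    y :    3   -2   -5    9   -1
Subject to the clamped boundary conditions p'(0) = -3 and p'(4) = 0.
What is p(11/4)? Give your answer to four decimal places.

7.2168

With σ_i denoting the second derivative at x_i, h_i = 1, 1, 1, 1, and Δ_i = (y_(i+1) − y_i)/h_i = -5, -3, 14, -10:
  1·σ_0 + 4·σ_1 + 1·σ_2 = 6(Δ_1 - Δ_0) = 12
  1·σ_1 + 4·σ_2 + 1·σ_3 = 6(Δ_2 - Δ_1) = 102
  1·σ_2 + 4·σ_3 + 1·σ_4 = 6(Δ_3 - Δ_2) = -144
Clamped end conditions give two more equations: 2h_0·σ_0 + h_0·σ_1 = 6(Δ_0 - p'(0)) = -12 and h_3·σ_3 + 2h_3·σ_4 = 6(p'(4) - Δ_3) = 60.
Forward elimination and back-substitution give σ_0 = -69/28, σ_1 = -99/14, σ_2 = 171/4, σ_3 = -867/14, σ_4 = 1707/28.
On [2, 3], p(t) = -5 + 141/14·(t - 2) + 171/8·(t - 2)² - 977/56·(t - 2)³.
With (t - 2) = 3/4: p(11/4) = 3695/512.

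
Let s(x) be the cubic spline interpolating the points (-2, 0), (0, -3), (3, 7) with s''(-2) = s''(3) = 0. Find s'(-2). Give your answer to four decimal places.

With m_i denoting the second derivative at x_i, h_i = 2, 3, and Δ_i = (y_(i+1) − y_i)/h_i = -3/2, 10/3:
  2·m_0 + 10·m_1 + 3·m_2 = 6(Δ_1 - Δ_0) = 29
Natural end conditions: m_0 = m_2 = 0.
Forward elimination and back-substitution give m_0 = 0, m_1 = 29/10, m_2 = 0.
On [-2, 0], s'(x) = b_0 + 2c_0·(x + 2) + 3d_0·(x + 2)² with b_0 = Δ_0 - h_0(2m_0 + m_1)/6 = -37/15, c_0 = m_0/2 = 0, d_0 = (m_1 - m_0)/(6h_0) = 29/120. So s'(-2) = -37/15.

-2.4667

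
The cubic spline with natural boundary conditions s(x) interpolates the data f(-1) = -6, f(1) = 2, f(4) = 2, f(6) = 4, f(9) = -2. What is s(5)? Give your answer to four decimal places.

3.0638

With M_i denoting the second derivative at x_i, h_i = 2, 3, 2, 3, and Δ_i = (y_(i+1) − y_i)/h_i = 4, 0, 1, -2:
  2·M_0 + 10·M_1 + 3·M_2 = 6(Δ_1 - Δ_0) = -24
  3·M_1 + 10·M_2 + 2·M_3 = 6(Δ_2 - Δ_1) = 6
  2·M_2 + 10·M_3 + 3·M_4 = 6(Δ_3 - Δ_2) = -18
Natural end conditions: M_0 = M_4 = 0.
Hence M_0 = 0, M_1 = -432/145, M_2 = 56/29, M_3 = -317/145, M_4 = 0.
On [4, 6], s(x) = 2 + 64/145·(x - 4) + 28/29·(x - 4)² - 199/580·(x - 4)³.
With (x - 4) = 1: s(5) = 1777/580.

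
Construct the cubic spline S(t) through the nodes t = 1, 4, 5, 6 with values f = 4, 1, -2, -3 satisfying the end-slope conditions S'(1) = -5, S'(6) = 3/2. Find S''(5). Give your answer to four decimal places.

Put m_i = S'' at the i-th knot. Here h = (3, 1, 1) and Δ = (-1, -3, -1), so the interior equations h_(i-1)·m_(i-1) + 2(h_(i-1)+h_i)·m_i + h_i·m_(i+1) = 6(Δ_i − Δ_(i-1)) read
  3·m_0 + 8·m_1 + 1·m_2 = 6(Δ_1 - Δ_0) = -12
  1·m_1 + 4·m_2 + 1·m_3 = 6(Δ_2 - Δ_1) = 12
Clamped end conditions give two more equations: 2h_0·m_0 + h_0·m_1 = 6(Δ_0 - S'(1)) = 24 and h_2·m_2 + 2h_2·m_3 = 6(S'(6) - Δ_2) = 15.
Solving the tridiagonal system: m_0 = 175/29, m_1 = -118/29, m_2 = 71/29, m_3 = 182/29.

2.4483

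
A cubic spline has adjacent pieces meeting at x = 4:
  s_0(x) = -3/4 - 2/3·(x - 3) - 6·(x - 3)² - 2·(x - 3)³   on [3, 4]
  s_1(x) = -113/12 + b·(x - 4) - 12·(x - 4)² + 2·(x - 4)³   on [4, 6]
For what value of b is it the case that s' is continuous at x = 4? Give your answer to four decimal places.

-18.6667

s_0'(x) = -2/3 - 12·(x - 3) - 6·(x - 3)², so s_0'(4) = -56/3. On the right, s_1'(4) = b, so b = -56/3.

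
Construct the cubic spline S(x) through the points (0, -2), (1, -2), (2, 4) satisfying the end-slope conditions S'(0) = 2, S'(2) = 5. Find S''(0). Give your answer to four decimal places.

Let σ_i = S''(x_i). Step sizes h_i = 1, 1; slopes of the chords Δ_i = (y_(i+1) - y_i)/h_i = 0, 6.
  1·σ_0 + 4·σ_1 + 1·σ_2 = 6(Δ_1 - Δ_0) = 36
Clamped end conditions give two more equations: 2h_0·σ_0 + h_0·σ_1 = 6(Δ_0 - S'(0)) = -12 and h_1·σ_1 + 2h_1·σ_2 = 6(S'(2) - Δ_1) = -6.
Forward elimination and back-substitution give σ_0 = -27/2, σ_1 = 15, σ_2 = -21/2.

-13.5000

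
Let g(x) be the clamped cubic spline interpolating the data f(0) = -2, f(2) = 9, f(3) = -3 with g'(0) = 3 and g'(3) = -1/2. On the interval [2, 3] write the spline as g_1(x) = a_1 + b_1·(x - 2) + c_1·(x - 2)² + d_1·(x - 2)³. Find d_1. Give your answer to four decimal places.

Let M_i = g''(x_i). Step sizes h_i = 2, 1; slopes of the chords Δ_i = (y_(i+1) - y_i)/h_i = 11/2, -12.
  2·M_0 + 6·M_1 + 1·M_2 = 6(Δ_1 - Δ_0) = -105
Clamped end conditions give two more equations: 2h_0·M_0 + h_0·M_1 = 6(Δ_0 - g'(0)) = 15 and h_1·M_1 + 2h_1·M_2 = 6(g'(3) - Δ_1) = 69.
Solving the tridiagonal system: M_0 = 241/12, M_1 = -98/3, M_2 = 305/6.
On [2, 3], with g_1(x) = a_1 + b_1·(x - 2) + c_1·(x - 2)² + d_1·(x - 2)³: c_1 = M_1/2 = -49/3, d_1 = (M_2 - M_1)/(6h_1) = 167/12, b_1 = Δ_1 - h_1(2M_1 + M_2)/6 = -115/12.

13.9167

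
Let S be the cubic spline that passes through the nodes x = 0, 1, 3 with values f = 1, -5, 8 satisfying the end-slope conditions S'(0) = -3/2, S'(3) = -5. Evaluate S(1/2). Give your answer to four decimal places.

-2.0104

Let M_i = S''(x_i). Step sizes h_i = 1, 2; slopes of the chords Δ_i = (y_(i+1) - y_i)/h_i = -6, 13/2.
  1·M_0 + 6·M_1 + 2·M_2 = 6(Δ_1 - Δ_0) = 75
Clamped end conditions give two more equations: 2h_0·M_0 + h_0·M_1 = 6(Δ_0 - S'(0)) = -27 and h_1·M_1 + 2h_1·M_2 = 6(S'(3) - Δ_1) = -69.
Forward elimination and back-substitution give M_0 = -163/6, M_1 = 82/3, M_2 = -371/12.
On [0, 1], S(x) = 1 - 3/2·x - 163/12·x² + 109/12·x³.
With x = 1/2: S(1/2) = -193/96.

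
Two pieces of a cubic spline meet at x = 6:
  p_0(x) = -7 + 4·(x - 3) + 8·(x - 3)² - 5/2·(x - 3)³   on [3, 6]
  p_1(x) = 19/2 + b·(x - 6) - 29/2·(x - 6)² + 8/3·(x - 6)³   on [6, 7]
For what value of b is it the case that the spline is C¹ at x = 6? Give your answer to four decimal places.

-15.5000

p_0'(x) = 4 + 16·(x - 3) - 15/2·(x - 3)², so p_0'(6) = -31/2. On the right, p_1'(6) = b, so b = -31/2.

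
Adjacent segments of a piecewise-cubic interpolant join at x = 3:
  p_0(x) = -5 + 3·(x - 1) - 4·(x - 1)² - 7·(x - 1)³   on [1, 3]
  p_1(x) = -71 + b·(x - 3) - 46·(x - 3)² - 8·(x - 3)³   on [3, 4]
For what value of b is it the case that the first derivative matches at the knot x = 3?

p_0'(x) = 3 - 8·(x - 1) - 21·(x - 1)², so p_0'(3) = -97. On the right, p_1'(3) = b, so b = -97.

-97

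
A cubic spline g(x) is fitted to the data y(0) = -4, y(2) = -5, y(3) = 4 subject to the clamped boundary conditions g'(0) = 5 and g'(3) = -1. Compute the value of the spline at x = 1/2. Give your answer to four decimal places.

-3.5234

With σ_i denoting the second derivative at x_i, h_i = 2, 1, and Δ_i = (y_(i+1) − y_i)/h_i = -1/2, 9:
  2·σ_0 + 6·σ_1 + 1·σ_2 = 6(Δ_1 - Δ_0) = 57
Clamped end conditions give two more equations: 2h_0·σ_0 + h_0·σ_1 = 6(Δ_0 - g'(0)) = -33 and h_1·σ_1 + 2h_1·σ_2 = 6(g'(3) - Δ_1) = -60.
Hence σ_0 = -79/4, σ_1 = 23, σ_2 = -83/2.
On [0, 2], g(x) = -4 + 5·x - 79/8·x² + 57/16·x³.
With x = 1/2: g(1/2) = -451/128.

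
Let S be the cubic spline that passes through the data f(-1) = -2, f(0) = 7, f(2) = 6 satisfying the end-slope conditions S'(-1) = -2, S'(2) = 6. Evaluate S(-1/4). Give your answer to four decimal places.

4.3164

Put M_i = S'' at the i-th knot. Here h = (1, 2) and Δ = (9, -1/2), so the interior equations h_(i-1)·M_(i-1) + 2(h_(i-1)+h_i)·M_i + h_i·M_(i+1) = 6(Δ_i − Δ_(i-1)) read
  1·M_0 + 6·M_1 + 2·M_2 = 6(Δ_1 - Δ_0) = -57
Clamped end conditions give two more equations: 2h_0·M_0 + h_0·M_1 = 6(Δ_0 - S'(-1)) = 66 and h_1·M_1 + 2h_1·M_2 = 6(S'(2) - Δ_1) = 39.
Solving: M_0 = 271/6, M_1 = -73/3, M_2 = 263/12.
On [-1, 0], S(x) = -2 - 2·(x + 1) + 271/12·(x + 1)² - 139/12·(x + 1)³.
With (x + 1) = 3/4: S(-1/4) = 1105/256.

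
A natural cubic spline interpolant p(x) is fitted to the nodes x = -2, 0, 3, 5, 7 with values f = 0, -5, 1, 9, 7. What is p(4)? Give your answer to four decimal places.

5.6890

Let M_i = p''(x_i). Step sizes h_i = 2, 3, 2, 2; slopes of the chords Δ_i = (y_(i+1) - y_i)/h_i = -5/2, 2, 4, -1.
  2·M_0 + 10·M_1 + 3·M_2 = 6(Δ_1 - Δ_0) = 27
  3·M_1 + 10·M_2 + 2·M_3 = 6(Δ_2 - Δ_1) = 12
  2·M_2 + 8·M_3 + 2·M_4 = 6(Δ_3 - Δ_2) = -30
Natural end conditions: M_0 = M_4 = 0.
Solving the tridiagonal system: M_0 = 0, M_1 = 99/43, M_2 = 57/43, M_3 = -351/86, M_4 = 0.
On [3, 5], p(x) = 1 + 385/86·(x - 3) + 57/86·(x - 3)² - 155/344·(x - 3)³.
With (x - 3) = 1: p(4) = 1957/344.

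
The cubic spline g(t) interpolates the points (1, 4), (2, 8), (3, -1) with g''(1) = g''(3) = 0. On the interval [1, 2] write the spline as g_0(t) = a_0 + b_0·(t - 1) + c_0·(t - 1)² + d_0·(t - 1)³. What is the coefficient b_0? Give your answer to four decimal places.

Put σ_i = g'' at the i-th knot. Here h = (1, 1) and Δ = (4, -9), so the interior equations h_(i-1)·σ_(i-1) + 2(h_(i-1)+h_i)·σ_i + h_i·σ_(i+1) = 6(Δ_i − Δ_(i-1)) read
  1·σ_0 + 4·σ_1 + 1·σ_2 = 6(Δ_1 - Δ_0) = -78
Natural end conditions: σ_0 = σ_2 = 0.
Hence σ_0 = 0, σ_1 = -39/2, σ_2 = 0.
On [1, 2], with g_0(t) = a_0 + b_0·(t - 1) + c_0·(t - 1)² + d_0·(t - 1)³: c_0 = σ_0/2 = 0, d_0 = (σ_1 - σ_0)/(6h_0) = -13/4, b_0 = Δ_0 - h_0(2σ_0 + σ_1)/6 = 29/4.

7.2500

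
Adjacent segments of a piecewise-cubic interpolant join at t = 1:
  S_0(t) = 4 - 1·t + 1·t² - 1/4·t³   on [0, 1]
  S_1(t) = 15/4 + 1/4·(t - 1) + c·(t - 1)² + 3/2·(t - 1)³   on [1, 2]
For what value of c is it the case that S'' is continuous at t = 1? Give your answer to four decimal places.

S_0''(t) = 2 - 3/2·t, so S_0''(1) = 1/2. On the right, S_1''(1) = 2c, so c = 1/4.

0.2500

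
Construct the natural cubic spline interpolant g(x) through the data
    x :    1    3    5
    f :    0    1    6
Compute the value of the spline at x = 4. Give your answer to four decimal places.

3.1250

Put M_i = g'' at the i-th knot. Here h = (2, 2) and Δ = (1/2, 5/2), so the interior equations h_(i-1)·M_(i-1) + 2(h_(i-1)+h_i)·M_i + h_i·M_(i+1) = 6(Δ_i − Δ_(i-1)) read
  2·M_0 + 8·M_1 + 2·M_2 = 6(Δ_1 - Δ_0) = 12
Natural end conditions: M_0 = M_2 = 0.
Hence M_0 = 0, M_1 = 3/2, M_2 = 0.
On [3, 5], g(x) = 1 + 3/2·(x - 3) + 3/4·(x - 3)² - 1/8·(x - 3)³.
With (x - 3) = 1: g(4) = 25/8.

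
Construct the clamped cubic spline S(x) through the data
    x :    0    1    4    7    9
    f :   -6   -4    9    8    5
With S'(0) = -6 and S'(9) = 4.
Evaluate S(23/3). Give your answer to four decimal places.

Put σ_i = S'' at the i-th knot. Here h = (1, 3, 3, 2) and Δ = (2, 13/3, -1/3, -3/2), so the interior equations h_(i-1)·σ_(i-1) + 2(h_(i-1)+h_i)·σ_i + h_i·σ_(i+1) = 6(Δ_i − Δ_(i-1)) read
  1·σ_0 + 8·σ_1 + 3·σ_2 = 6(Δ_1 - Δ_0) = 14
  3·σ_1 + 12·σ_2 + 3·σ_3 = 6(Δ_2 - Δ_1) = -28
  3·σ_2 + 10·σ_3 + 2·σ_4 = 6(Δ_3 - Δ_2) = -7
Clamped end conditions give two more equations: 2h_0·σ_0 + h_0·σ_1 = 6(Δ_0 - S'(0)) = 48 and h_3·σ_3 + 2h_3·σ_4 = 6(S'(9) - Δ_3) = 33.
Solving the tridiagonal system: σ_0 = 2385/98, σ_1 = -33/49, σ_2 = -485/294, σ_3 = -101/49, σ_4 = 1819/196.
On [7, 9], S(x) = 8 - 631/196·(x - 7) - 101/98·(x - 7)² + 741/784·(x - 7)³.
With (x - 7) = 2/3: S(23/3) = 2503/441.

5.6757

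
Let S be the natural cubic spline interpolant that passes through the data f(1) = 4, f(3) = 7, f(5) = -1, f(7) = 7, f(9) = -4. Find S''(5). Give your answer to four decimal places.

10.0714

Let M_i = S''(x_i). Step sizes h_i = 2, 2, 2, 2; slopes of the chords Δ_i = (y_(i+1) - y_i)/h_i = 3/2, -4, 4, -11/2.
  2·M_0 + 8·M_1 + 2·M_2 = 6(Δ_1 - Δ_0) = -33
  2·M_1 + 8·M_2 + 2·M_3 = 6(Δ_2 - Δ_1) = 48
  2·M_2 + 8·M_3 + 2·M_4 = 6(Δ_3 - Δ_2) = -57
Natural end conditions: M_0 = M_4 = 0.
Hence M_0 = 0, M_1 = -93/14, M_2 = 141/14, M_3 = -135/14, M_4 = 0.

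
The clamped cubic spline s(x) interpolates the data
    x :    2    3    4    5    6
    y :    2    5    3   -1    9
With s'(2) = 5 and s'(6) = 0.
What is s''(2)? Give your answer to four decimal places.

Put σ_i = s'' at the i-th knot. Here h = (1, 1, 1, 1) and Δ = (3, -2, -4, 10), so the interior equations h_(i-1)·σ_(i-1) + 2(h_(i-1)+h_i)·σ_i + h_i·σ_(i+1) = 6(Δ_i − Δ_(i-1)) read
  1·σ_0 + 4·σ_1 + 1·σ_2 = 6(Δ_1 - Δ_0) = -30
  1·σ_1 + 4·σ_2 + 1·σ_3 = 6(Δ_2 - Δ_1) = -12
  1·σ_2 + 4·σ_3 + 1·σ_4 = 6(Δ_3 - Δ_2) = 84
Clamped end conditions give two more equations: 2h_0·σ_0 + h_0·σ_1 = 6(Δ_0 - s'(2)) = -12 and h_3·σ_3 + 2h_3·σ_4 = 6(s'(6) - Δ_3) = -60.
Forward elimination and back-substitution give σ_0 = -29/7, σ_1 = -26/7, σ_2 = -11, σ_3 = 250/7, σ_4 = -335/7.

-4.1429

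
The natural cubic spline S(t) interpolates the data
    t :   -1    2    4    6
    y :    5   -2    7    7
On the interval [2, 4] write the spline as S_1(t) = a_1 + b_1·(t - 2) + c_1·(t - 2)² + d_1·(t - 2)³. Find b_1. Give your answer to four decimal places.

2.6930

Let σ_i = S''(x_i). Step sizes h_i = 3, 2, 2; slopes of the chords Δ_i = (y_(i+1) - y_i)/h_i = -7/3, 9/2, 0.
  3·σ_0 + 10·σ_1 + 2·σ_2 = 6(Δ_1 - Δ_0) = 41
  2·σ_1 + 8·σ_2 + 2·σ_3 = 6(Δ_2 - Δ_1) = -27
Natural end conditions: σ_0 = σ_3 = 0.
Forward elimination and back-substitution give σ_0 = 0, σ_1 = 191/38, σ_2 = -88/19, σ_3 = 0.
On [2, 4], with S_1(t) = a_1 + b_1·(t - 2) + c_1·(t - 2)² + d_1·(t - 2)³: c_1 = σ_1/2 = 191/76, d_1 = (σ_2 - σ_1)/(6h_1) = -367/456, b_1 = Δ_1 - h_1(2σ_1 + σ_2)/6 = 307/114.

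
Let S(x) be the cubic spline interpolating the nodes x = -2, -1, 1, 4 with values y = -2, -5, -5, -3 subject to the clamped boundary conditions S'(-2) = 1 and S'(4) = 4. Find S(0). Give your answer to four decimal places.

With σ_i denoting the second derivative at x_i, h_i = 1, 2, 3, and Δ_i = (y_(i+1) − y_i)/h_i = -3, 0, 2/3:
  1·σ_0 + 6·σ_1 + 2·σ_2 = 6(Δ_1 - Δ_0) = 18
  2·σ_1 + 10·σ_2 + 3·σ_3 = 6(Δ_2 - Δ_1) = 4
Clamped end conditions give two more equations: 2h_0·σ_0 + h_0·σ_1 = 6(Δ_0 - S'(-2)) = -24 and h_2·σ_2 + 2h_2·σ_3 = 6(S'(4) - Δ_2) = 20.
Forward elimination and back-substitution give σ_0 = -862/57, σ_1 = 356/57, σ_2 = -124/57, σ_3 = 84/19.
On [-1, 1], S(x) = -5 - 196/57·(x + 1) + 178/57·(x + 1)² - 40/57·(x + 1)³.
With (x + 1) = 1: S(0) = -343/57.

-6.0175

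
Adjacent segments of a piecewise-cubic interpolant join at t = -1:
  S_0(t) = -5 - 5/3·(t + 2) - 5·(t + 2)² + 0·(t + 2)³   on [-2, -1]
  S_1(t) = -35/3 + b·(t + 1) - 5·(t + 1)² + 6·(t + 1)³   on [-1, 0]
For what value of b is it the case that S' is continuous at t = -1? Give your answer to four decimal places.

-11.6667

S_0'(t) = -5/3 - 10·(t + 2) + 0·(t + 2)², so S_0'(-1) = -35/3. On the right, S_1'(-1) = b, so b = -35/3.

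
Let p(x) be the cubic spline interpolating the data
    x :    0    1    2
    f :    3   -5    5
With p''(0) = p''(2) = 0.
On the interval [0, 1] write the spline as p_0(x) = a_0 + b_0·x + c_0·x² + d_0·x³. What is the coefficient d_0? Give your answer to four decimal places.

Write M_i for p''(x_i). With h_i = 1, 1 and divided differences Δ_i = -8, 10, the continuity of p' gives the tridiagonal system
  1·M_0 + 4·M_1 + 1·M_2 = 6(Δ_1 - Δ_0) = 108
Natural end conditions: M_0 = M_2 = 0.
Solving: M_0 = 0, M_1 = 27, M_2 = 0.
On [0, 1], with p_0(x) = a_0 + b_0·x + c_0·x² + d_0·x³: c_0 = M_0/2 = 0, d_0 = (M_1 - M_0)/(6h_0) = 9/2, b_0 = Δ_0 - h_0(2M_0 + M_1)/6 = -25/2.

4.5000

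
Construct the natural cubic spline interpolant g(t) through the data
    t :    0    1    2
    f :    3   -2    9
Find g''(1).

24

With σ_i denoting the second derivative at x_i, h_i = 1, 1, and Δ_i = (y_(i+1) − y_i)/h_i = -5, 11:
  1·σ_0 + 4·σ_1 + 1·σ_2 = 6(Δ_1 - Δ_0) = 96
Natural end conditions: σ_0 = σ_2 = 0.
Forward elimination and back-substitution give σ_0 = 0, σ_1 = 24, σ_2 = 0.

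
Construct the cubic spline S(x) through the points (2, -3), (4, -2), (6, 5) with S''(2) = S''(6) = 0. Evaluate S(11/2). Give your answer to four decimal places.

Write σ_i for S''(x_i). With h_i = 2, 2 and divided differences Δ_i = 1/2, 7/2, the continuity of S' gives the tridiagonal system
  2·σ_0 + 8·σ_1 + 2·σ_2 = 6(Δ_1 - Δ_0) = 18
Natural end conditions: σ_0 = σ_2 = 0.
Forward elimination and back-substitution give σ_0 = 0, σ_1 = 9/4, σ_2 = 0.
On [4, 6], S(x) = -2 + 2·(x - 4) + 9/8·(x - 4)² - 3/16·(x - 4)³.
With (x - 4) = 3/2: S(11/2) = 371/128.

2.8984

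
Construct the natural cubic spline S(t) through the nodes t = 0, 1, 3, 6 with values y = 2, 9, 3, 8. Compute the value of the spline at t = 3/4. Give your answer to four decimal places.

Put M_i = S'' at the i-th knot. Here h = (1, 2, 3) and Δ = (7, -3, 5/3), so the interior equations h_(i-1)·M_(i-1) + 2(h_(i-1)+h_i)·M_i + h_i·M_(i+1) = 6(Δ_i − Δ_(i-1)) read
  1·M_0 + 6·M_1 + 2·M_2 = 6(Δ_1 - Δ_0) = -60
  2·M_1 + 10·M_2 + 3·M_3 = 6(Δ_2 - Δ_1) = 28
Natural end conditions: M_0 = M_3 = 0.
Forward elimination and back-substitution give M_0 = 0, M_1 = -82/7, M_2 = 36/7, M_3 = 0.
On [0, 1], S(t) = 2 + 188/21·t + 0·t² - 41/21·t³.
With t = 3/4: S(3/4) = 505/64.

7.8906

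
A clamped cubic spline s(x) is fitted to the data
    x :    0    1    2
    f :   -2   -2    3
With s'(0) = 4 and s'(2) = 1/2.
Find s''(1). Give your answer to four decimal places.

Write m_i for s''(x_i). With h_i = 1, 1 and divided differences Δ_i = 0, 5, the continuity of s' gives the tridiagonal system
  1·m_0 + 4·m_1 + 1·m_2 = 6(Δ_1 - Δ_0) = 30
Clamped end conditions give two more equations: 2h_0·m_0 + h_0·m_1 = 6(Δ_0 - s'(0)) = -24 and h_1·m_1 + 2h_1·m_2 = 6(s'(2) - Δ_1) = -27.
Solving the tridiagonal system: m_0 = -85/4, m_1 = 37/2, m_2 = -91/4.

18.5000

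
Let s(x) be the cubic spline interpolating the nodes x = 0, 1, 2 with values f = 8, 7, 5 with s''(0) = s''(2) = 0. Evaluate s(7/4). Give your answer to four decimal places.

5.5586

Put m_i = s'' at the i-th knot. Here h = (1, 1) and Δ = (-1, -2), so the interior equations h_(i-1)·m_(i-1) + 2(h_(i-1)+h_i)·m_i + h_i·m_(i+1) = 6(Δ_i − Δ_(i-1)) read
  1·m_0 + 4·m_1 + 1·m_2 = 6(Δ_1 - Δ_0) = -6
Natural end conditions: m_0 = m_2 = 0.
Hence m_0 = 0, m_1 = -3/2, m_2 = 0.
On [1, 2], s(x) = 7 - 3/2·(x - 1) - 3/4·(x - 1)² + 1/4·(x - 1)³.
With (x - 1) = 3/4: s(7/4) = 1423/256.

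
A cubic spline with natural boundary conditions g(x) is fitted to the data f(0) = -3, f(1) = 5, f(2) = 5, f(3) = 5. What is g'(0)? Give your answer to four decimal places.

10.1333

With σ_i denoting the second derivative at x_i, h_i = 1, 1, 1, and Δ_i = (y_(i+1) − y_i)/h_i = 8, 0, 0:
  1·σ_0 + 4·σ_1 + 1·σ_2 = 6(Δ_1 - Δ_0) = -48
  1·σ_1 + 4·σ_2 + 1·σ_3 = 6(Δ_2 - Δ_1) = 0
Natural end conditions: σ_0 = σ_3 = 0.
Solving: σ_0 = 0, σ_1 = -64/5, σ_2 = 16/5, σ_3 = 0.
On [0, 1], g'(x) = b_0 + 2c_0·x + 3d_0·x² with b_0 = Δ_0 - h_0(2σ_0 + σ_1)/6 = 152/15, c_0 = σ_0/2 = 0, d_0 = (σ_1 - σ_0)/(6h_0) = -32/15. So g'(0) = 152/15.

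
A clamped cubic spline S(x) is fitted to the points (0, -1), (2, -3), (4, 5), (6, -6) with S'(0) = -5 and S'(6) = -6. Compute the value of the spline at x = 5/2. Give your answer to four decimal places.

-0.6781

With M_i denoting the second derivative at x_i, h_i = 2, 2, 2, and Δ_i = (y_(i+1) − y_i)/h_i = -1, 4, -11/2:
  2·M_0 + 8·M_1 + 2·M_2 = 6(Δ_1 - Δ_0) = 30
  2·M_1 + 8·M_2 + 2·M_3 = 6(Δ_2 - Δ_1) = -57
Clamped end conditions give two more equations: 2h_0·M_0 + h_0·M_1 = 6(Δ_0 - S'(0)) = 24 and h_2·M_2 + 2h_2·M_3 = 6(S'(6) - Δ_2) = -3.
Hence M_0 = 101/30, M_1 = 79/15, M_2 = -283/30, M_3 = 119/30.
On [2, 4], S(x) = -3 + 109/30·(x - 2) + 79/30·(x - 2)² - 49/40·(x - 2)³.
With (x - 2) = 1/2: S(5/2) = -217/320.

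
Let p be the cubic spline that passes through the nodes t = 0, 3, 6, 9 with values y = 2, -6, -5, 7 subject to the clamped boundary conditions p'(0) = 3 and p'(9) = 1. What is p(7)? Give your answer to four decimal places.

-0.3926

With m_i denoting the second derivative at x_i, h_i = 3, 3, 3, and Δ_i = (y_(i+1) − y_i)/h_i = -8/3, 1/3, 4:
  3·m_0 + 12·m_1 + 3·m_2 = 6(Δ_1 - Δ_0) = 18
  3·m_1 + 12·m_2 + 3·m_3 = 6(Δ_2 - Δ_1) = 22
Clamped end conditions give two more equations: 2h_0·m_0 + h_0·m_1 = 6(Δ_0 - p'(0)) = -34 and h_2·m_2 + 2h_2·m_3 = 6(p'(9) - Δ_2) = -18.
Hence m_0 = -316/45, m_1 = 122/45, m_2 = 98/45, m_3 = -184/45.
On [6, 9], p(t) = -5 + 58/15·(t - 6) + 49/45·(t - 6)² - 47/135·(t - 6)³.
With (t - 6) = 1: p(7) = -53/135.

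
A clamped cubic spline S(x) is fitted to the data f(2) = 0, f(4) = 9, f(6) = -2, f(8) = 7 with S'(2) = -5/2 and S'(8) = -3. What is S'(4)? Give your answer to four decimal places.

Write M_i for S''(x_i). With h_i = 2, 2, 2 and divided differences Δ_i = 9/2, -11/2, 9/2, the continuity of S' gives the tridiagonal system
  2·M_0 + 8·M_1 + 2·M_2 = 6(Δ_1 - Δ_0) = -60
  2·M_1 + 8·M_2 + 2·M_3 = 6(Δ_2 - Δ_1) = 60
Clamped end conditions give two more equations: 2h_0·M_0 + h_0·M_1 = 6(Δ_0 - S'(2)) = 42 and h_2·M_2 + 2h_2·M_3 = 6(S'(8) - Δ_2) = -45.
Forward elimination and back-substitution give M_0 = 559/30, M_1 = -244/15, M_2 = 493/30, M_3 = -292/15.
On [4, 6], S'(x) = b_1 + 2c_1·(x - 4) + 3d_1·(x - 4)² with b_1 = Δ_1 - h_1(2M_1 + M_2)/6 = -2/15, c_1 = M_1/2 = -122/15, d_1 = (M_2 - M_1)/(6h_1) = 109/40. So S'(4) = -2/15.

-0.1333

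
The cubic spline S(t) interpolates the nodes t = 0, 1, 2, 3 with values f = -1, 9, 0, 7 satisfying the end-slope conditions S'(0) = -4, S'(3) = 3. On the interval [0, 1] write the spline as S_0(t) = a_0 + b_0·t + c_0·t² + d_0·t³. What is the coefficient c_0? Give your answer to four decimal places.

35.5333

Write M_i for S''(x_i). With h_i = 1, 1, 1 and divided differences Δ_i = 10, -9, 7, the continuity of S' gives the tridiagonal system
  1·M_0 + 4·M_1 + 1·M_2 = 6(Δ_1 - Δ_0) = -114
  1·M_1 + 4·M_2 + 1·M_3 = 6(Δ_2 - Δ_1) = 96
Clamped end conditions give two more equations: 2h_0·M_0 + h_0·M_1 = 6(Δ_0 - S'(0)) = 84 and h_2·M_2 + 2h_2·M_3 = 6(S'(3) - Δ_2) = -24.
Forward elimination and back-substitution give M_0 = 1066/15, M_1 = -872/15, M_2 = 712/15, M_3 = -536/15.
On [0, 1], with S_0(t) = a_0 + b_0·t + c_0·t² + d_0·t³: c_0 = M_0/2 = 533/15, d_0 = (M_1 - M_0)/(6h_0) = -323/15, b_0 = Δ_0 - h_0(2M_0 + M_1)/6 = -4.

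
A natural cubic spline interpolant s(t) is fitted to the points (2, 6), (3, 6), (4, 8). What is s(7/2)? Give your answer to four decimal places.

6.8125

Write σ_i for s''(x_i). With h_i = 1, 1 and divided differences Δ_i = 0, 2, the continuity of s' gives the tridiagonal system
  1·σ_0 + 4·σ_1 + 1·σ_2 = 6(Δ_1 - Δ_0) = 12
Natural end conditions: σ_0 = σ_2 = 0.
Forward elimination and back-substitution give σ_0 = 0, σ_1 = 3, σ_2 = 0.
On [3, 4], s(t) = 6 + 1·(t - 3) + 3/2·(t - 3)² - 1/2·(t - 3)³.
With (t - 3) = 1/2: s(7/2) = 109/16.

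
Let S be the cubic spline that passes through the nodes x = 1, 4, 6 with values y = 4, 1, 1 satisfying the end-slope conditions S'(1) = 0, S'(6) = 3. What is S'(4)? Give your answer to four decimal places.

Put m_i = S'' at the i-th knot. Here h = (3, 2) and Δ = (-1, 0), so the interior equations h_(i-1)·m_(i-1) + 2(h_(i-1)+h_i)·m_i + h_i·m_(i+1) = 6(Δ_i − Δ_(i-1)) read
  3·m_0 + 10·m_1 + 2·m_2 = 6(Δ_1 - Δ_0) = 6
Clamped end conditions give two more equations: 2h_0·m_0 + h_0·m_1 = 6(Δ_0 - S'(1)) = -6 and h_1·m_1 + 2h_1·m_2 = 6(S'(6) - Δ_1) = 18.
Forward elimination and back-substitution give m_0 = -1, m_1 = 0, m_2 = 9/2.
On [4, 6], S'(x) = b_1 + 2c_1·(x - 4) + 3d_1·(x - 4)² with b_1 = Δ_1 - h_1(2m_1 + m_2)/6 = -3/2, c_1 = m_1/2 = 0, d_1 = (m_2 - m_1)/(6h_1) = 3/8. So S'(4) = -3/2.

-1.5000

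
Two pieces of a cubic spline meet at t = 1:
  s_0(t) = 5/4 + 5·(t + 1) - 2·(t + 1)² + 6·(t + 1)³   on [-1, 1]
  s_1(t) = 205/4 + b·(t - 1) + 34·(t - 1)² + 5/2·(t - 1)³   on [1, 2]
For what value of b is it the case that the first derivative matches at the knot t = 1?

s_0'(t) = 5 - 4·(t + 1) + 18·(t + 1)², so s_0'(1) = 69. On the right, s_1'(1) = b, so b = 69.

69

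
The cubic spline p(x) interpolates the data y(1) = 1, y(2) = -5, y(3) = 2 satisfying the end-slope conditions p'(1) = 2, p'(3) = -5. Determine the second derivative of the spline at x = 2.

46

Put σ_i = p'' at the i-th knot. Here h = (1, 1) and Δ = (-6, 7), so the interior equations h_(i-1)·σ_(i-1) + 2(h_(i-1)+h_i)·σ_i + h_i·σ_(i+1) = 6(Δ_i − Δ_(i-1)) read
  1·σ_0 + 4·σ_1 + 1·σ_2 = 6(Δ_1 - Δ_0) = 78
Clamped end conditions give two more equations: 2h_0·σ_0 + h_0·σ_1 = 6(Δ_0 - p'(1)) = -48 and h_1·σ_1 + 2h_1·σ_2 = 6(p'(3) - Δ_1) = -72.
Solving: σ_0 = -47, σ_1 = 46, σ_2 = -59.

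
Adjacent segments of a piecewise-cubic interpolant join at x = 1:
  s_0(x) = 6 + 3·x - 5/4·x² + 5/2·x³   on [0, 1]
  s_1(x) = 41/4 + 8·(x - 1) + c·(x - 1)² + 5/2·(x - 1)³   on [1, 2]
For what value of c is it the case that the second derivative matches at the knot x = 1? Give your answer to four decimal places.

6.2500

s_0''(x) = -5/2 + 15·x, so s_0''(1) = 25/2. On the right, s_1''(1) = 2c, so c = 25/4.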